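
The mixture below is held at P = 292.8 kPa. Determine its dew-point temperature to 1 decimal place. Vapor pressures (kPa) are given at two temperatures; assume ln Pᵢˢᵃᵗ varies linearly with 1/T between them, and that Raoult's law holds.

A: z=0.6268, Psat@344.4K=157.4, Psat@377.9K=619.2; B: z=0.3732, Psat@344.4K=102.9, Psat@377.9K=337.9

Dew-point temperature: Σzᵢ·P/Pᵢˢᵃᵗ(T) = 1. Interpolate ln Pᵢˢᵃᵗ = aᵢ + bᵢ/T.
  T = 344.4 K: ΣzᵢP/Pᵢˢᵃᵗ = 2.2279
  T = 377.9 K: ΣzᵢP/Pᵢˢᵃᵗ = 0.6198
  T = 361.1 K: ΣzᵢP/Pᵢˢᵃᵗ = 1.1417
  T = 369.5 K: ΣzᵢP/Pᵢˢᵃᵗ = 0.8352
  T = 365.3 K: ΣzᵢP/Pᵢˢᵃᵗ = 0.9747
  T = 363.2 K: ΣzᵢP/Pᵢˢᵃᵗ = 1.0544
Interpolating between 363.2 K and 365.3 K gives T ≈ 364.6 K.

T = 364.6 K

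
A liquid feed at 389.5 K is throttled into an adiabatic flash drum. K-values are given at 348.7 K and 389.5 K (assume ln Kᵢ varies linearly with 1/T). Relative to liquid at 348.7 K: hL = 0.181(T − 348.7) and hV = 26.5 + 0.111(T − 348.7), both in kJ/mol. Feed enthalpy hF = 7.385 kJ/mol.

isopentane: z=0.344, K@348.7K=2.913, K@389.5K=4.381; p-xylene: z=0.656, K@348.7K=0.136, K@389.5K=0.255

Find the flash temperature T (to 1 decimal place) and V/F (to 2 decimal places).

T = 366.9 K, V/F = 0.16

Adiabatic flash: solve Rachford–Rice at each trial T, then check hF = ψ·hV(T) + (1−ψ)·hL(T).
  T = 348.7 K: K = (2.913, 0.136), RR gives ψ = 0.055, H_out = 1.464 kJ/mol
  T = 389.5 K: K = (4.381, 0.255), RR gives ψ = 0.268, H_out = 13.715 kJ/mol
  T = 369.1 K: K = (3.613, 0.189), RR gives ψ = 0.173, H_out = 8.039 kJ/mol
  T = 358.9 K: K = (3.254, 0.161), RR gives ψ = 0.119, H_out = 4.918 kJ/mol
  T = 364.0 K: K = (3.431, 0.175), RR gives ψ = 0.147, H_out = 6.512 kJ/mol
  T = 366.6 K: K = (3.523, 0.182), RR gives ψ = 0.161, H_out = 7.298 kJ/mol
  T = 367.9 K: K = (3.570, 0.186), RR gives ψ = 0.167, H_out = 7.685 kJ/mol
Linear interpolation between T = 366.6 (H_out = 7.298) and T = 367.9 (H_out = 7.685) on hF = 7.385 gives T ≈ 366.9 K, at which ψ = 0.16.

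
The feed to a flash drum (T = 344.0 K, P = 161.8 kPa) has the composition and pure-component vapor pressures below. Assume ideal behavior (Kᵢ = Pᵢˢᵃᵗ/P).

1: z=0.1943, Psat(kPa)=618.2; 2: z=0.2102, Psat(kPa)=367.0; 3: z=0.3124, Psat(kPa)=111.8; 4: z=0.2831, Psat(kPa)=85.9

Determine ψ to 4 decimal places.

ψ = 0.7100

Raoult's law: Kᵢ = Pᵢˢᵃᵗ/P = Pᵢˢᵃᵗ/161.8.
  K_1 = 618.2/161.8 = 3.820766, K_2 = 367.0/161.8 = 2.268232, K_3 = 111.8/161.8 = 0.690977, K_4 = 85.9/161.8 = 0.530902
Material balance + equilibrium reduce to Σ zᵢ(Kᵢ−1)/(1+ψ(Kᵢ−1)) = 0.
g(0) = ΣzᵢKᵢ − 1 = 0.5853 and g(1) = 1 − Σzᵢ/Kᵢ = -0.1289, so a root lies in (0, 1).
Newton iteration, ψ⁰ = 0.48:
  ψ = 0.4800: g = 0.11379, g' = -0.5545 → ψ = 0.6852
  ψ = 0.6852: g = 0.01133, g' = -0.4598 → ψ = 0.7098
  ψ = 0.7098: g = 0.00007, g' = -0.4541 → ψ = 0.7100
Converged at ψ = 0.7100.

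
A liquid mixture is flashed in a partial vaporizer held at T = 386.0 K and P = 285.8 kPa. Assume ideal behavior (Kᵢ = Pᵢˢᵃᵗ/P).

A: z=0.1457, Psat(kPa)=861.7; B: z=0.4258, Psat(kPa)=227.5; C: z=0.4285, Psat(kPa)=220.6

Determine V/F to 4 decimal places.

Raoult's law: Kᵢ = Pᵢˢᵃᵗ/P = Pᵢˢᵃᵗ/285.8.
  K_A = 861.7/285.8 = 3.015045, K_B = 227.5/285.8 = 0.796011, K_C = 220.6/285.8 = 0.771868
Material balance + equilibrium reduce to Σ zᵢ(Kᵢ−1)/(1+V/F(Kᵢ−1)) = 0.
Feasibility: ΣzᵢKᵢ = 1.1090, Σzᵢ/Kᵢ = 1.1384 — both > 1, two phases present.
Newton–Raphson from V/F = 0.5:
  V/F = 0.5000: g = -0.06082, g' = -0.1972 → V/F = 0.1916
  V/F = 0.1916: g = 0.01922, g' = -0.3515 → V/F = 0.2462
  V/F = 0.2462: g = 0.00121, g' = -0.3090 → V/F = 0.2501
Converged at V/F = 0.2501.

V/F = 0.2501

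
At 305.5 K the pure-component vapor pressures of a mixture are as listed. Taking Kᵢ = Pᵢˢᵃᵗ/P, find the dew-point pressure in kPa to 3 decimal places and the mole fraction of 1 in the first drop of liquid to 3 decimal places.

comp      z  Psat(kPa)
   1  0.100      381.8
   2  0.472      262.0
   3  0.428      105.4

At the dew point ψ → 1, so Σzᵢ/Kᵢ = 1 with Kᵢ = Pᵢˢᵃᵗ/P ⇒ 1/P = Σzᵢ/Pᵢˢᵃᵗ.
1/P = 0.100/381.8 + 0.472/262.0 + 0.428/105.4 = 0.006124 ⇒ P = 163.288 kPa
xᵢ = zᵢP/Pᵢˢᵃᵗ ⇒ x_1 = 0.100·163.288/381.8 = 0.043

Pdew = 163.288 kPa, x_1 = 0.043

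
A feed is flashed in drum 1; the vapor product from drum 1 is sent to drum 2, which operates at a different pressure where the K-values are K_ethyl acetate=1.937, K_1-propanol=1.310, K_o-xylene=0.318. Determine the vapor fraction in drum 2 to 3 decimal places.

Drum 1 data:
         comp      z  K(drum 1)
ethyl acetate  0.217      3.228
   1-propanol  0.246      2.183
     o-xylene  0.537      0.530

Drum 1:
Let ψ₁ = V/F and solve Σ zᵢ(Kᵢ−1)/(1+ψ₁(Kᵢ−1)) = 0.
Feasibility: ΣzᵢKᵢ = 1.522, Σzᵢ/Kᵢ = 1.193 — both > 1, two phases present.
Newton iteration, ψ₁⁰ = 0.63:
  ψ₁ = 0.630: g = 0.0093, g' = -0.539 → ψ₁ = 0.647
Converged at ψ₁ = 0.647.
Drum-1 compositions:
  ethyl acetate: x = 0.089, y = 0.287
  1-propanol: x = 0.139, y = 0.304
  o-xylene: x = 0.772, y = 0.409
Drum-2 feed = drum-1 vapor: z₂ = (0.2868, 0.3041, 0.4091).
Drum 2:
Rachford–Rice: g(ψ₂) = Σ zᵢ(Kᵢ−1)/(1+ψ₂(Kᵢ−1)) = 0.
Feasibility: ΣzᵢKᵢ = 1.084, Σzᵢ/Kᵢ = 1.667 — both > 1, two phases present.
Newton–Raphson from ψ₂ = 0.5:
  ψ₂ = 0.500: g = -0.1587, g' = -0.577 → ψ₂ = 0.225
  ψ₂ = 0.225: g = -0.0194, g' = -0.463 → ψ₂ = 0.183
Converged at ψ₂ = 0.183.
  ethyl acetate: x = 0.245, y = 0.474
  1-propanol: x = 0.288, y = 0.377
  o-xylene: x = 0.467, y = 0.149

V/F (drum 2) = 0.183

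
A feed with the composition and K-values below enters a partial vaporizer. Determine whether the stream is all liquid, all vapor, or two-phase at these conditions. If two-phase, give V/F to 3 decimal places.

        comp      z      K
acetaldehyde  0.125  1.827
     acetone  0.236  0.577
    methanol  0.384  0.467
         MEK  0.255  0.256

all liquid

ΣzᵢKᵢ = 0.609; Σzᵢ/Kᵢ = 2.296.
Since ΣzᵢKᵢ < 1 the mixture is below its bubble point — single liquid phase.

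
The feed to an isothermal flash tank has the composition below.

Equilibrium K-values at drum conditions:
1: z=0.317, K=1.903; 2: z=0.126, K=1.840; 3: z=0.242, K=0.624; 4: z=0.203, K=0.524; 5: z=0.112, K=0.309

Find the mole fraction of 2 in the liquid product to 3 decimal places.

x_2 = 0.101

Newton–Raphson from β = 0.5:
  β = 0.500: g = -0.0854, g' = -0.423 → β = 0.298
  β = 0.298: g = -0.0024, g' = -0.408 → β = 0.292
Converged at β = 0.292.
Compositions from xᵢ = zᵢ/(1+β(Kᵢ−1)), yᵢ = Kᵢxᵢ:
  1: x = 0.251, y = 0.477
  2: x = 0.101, y = 0.186
  3: x = 0.272, y = 0.170
  4: x = 0.236, y = 0.124
  5: x = 0.140, y = 0.043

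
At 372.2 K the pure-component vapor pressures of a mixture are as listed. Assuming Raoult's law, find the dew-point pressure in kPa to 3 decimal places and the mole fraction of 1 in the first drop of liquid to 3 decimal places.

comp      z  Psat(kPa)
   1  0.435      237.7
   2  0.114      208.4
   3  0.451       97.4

Pdew = 142.705 kPa, x_1 = 0.261

At the dew point ψ → 1, so Σzᵢ/Kᵢ = 1 with Kᵢ = Pᵢˢᵃᵗ/P ⇒ 1/P = Σzᵢ/Pᵢˢᵃᵗ.
1/P = 0.435/237.7 + 0.114/208.4 + 0.451/97.4 = 0.007007 ⇒ P = 142.705 kPa
xᵢ = zᵢP/Pᵢˢᵃᵗ ⇒ x_1 = 0.435·142.705/237.7 = 0.261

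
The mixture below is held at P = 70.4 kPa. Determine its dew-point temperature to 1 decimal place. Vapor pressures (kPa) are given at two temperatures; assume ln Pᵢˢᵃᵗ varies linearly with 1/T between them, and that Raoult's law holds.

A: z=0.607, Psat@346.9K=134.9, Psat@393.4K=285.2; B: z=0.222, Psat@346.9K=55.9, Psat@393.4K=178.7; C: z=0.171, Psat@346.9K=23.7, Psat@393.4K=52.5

T = 351.6 K

Dew-point temperature: Σzᵢ·P/Pᵢˢᵃᵗ(T) = 1. Interpolate ln Pᵢˢᵃᵗ = aᵢ + bᵢ/T.
  T = 346.9 K: ΣzᵢP/Pᵢˢᵃᵗ = 1.1043
  T = 393.4 K: ΣzᵢP/Pᵢˢᵃᵗ = 0.4666
  T = 370.1 K: ΣzᵢP/Pᵢˢᵃᵗ = 0.6971
  T = 358.5 K: ΣzᵢP/Pᵢˢᵃᵗ = 0.8700
  T = 352.7 K: ΣzᵢP/Pᵢˢᵃᵗ = 0.9780
  T = 349.8 K: ΣzᵢP/Pᵢˢᵃᵗ = 1.0387
Interpolating between 349.8 K and 352.7 K gives T ≈ 351.6 K.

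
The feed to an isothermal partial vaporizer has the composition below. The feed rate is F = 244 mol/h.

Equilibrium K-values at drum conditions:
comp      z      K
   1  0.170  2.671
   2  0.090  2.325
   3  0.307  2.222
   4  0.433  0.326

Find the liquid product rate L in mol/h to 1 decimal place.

L = 116.3 mol/h

Rachford–Rice: g(ψ) = Σ zᵢ(Kᵢ−1)/(1+ψ(Kᵢ−1)) = 0.
Check two-phase: ΣzᵢKᵢ = 1.487 > 1 and Σzᵢ/Kᵢ = 1.569 > 1, so g(0) = 0.487 > 0 and g(1) = -0.569 < 0.
Newton–Raphson from ψ = 0.45:
  ψ = 0.450: g = 0.0600, g' = -0.813 → ψ = 0.524
  ψ = 0.524: g = -0.0005, g' = -0.830 → ψ = 0.523
Converged at ψ = 0.523.
Then V = ψ·F = 0.5232·244 = 127.7 mol/h and L = F − V = 116.3 mol/h.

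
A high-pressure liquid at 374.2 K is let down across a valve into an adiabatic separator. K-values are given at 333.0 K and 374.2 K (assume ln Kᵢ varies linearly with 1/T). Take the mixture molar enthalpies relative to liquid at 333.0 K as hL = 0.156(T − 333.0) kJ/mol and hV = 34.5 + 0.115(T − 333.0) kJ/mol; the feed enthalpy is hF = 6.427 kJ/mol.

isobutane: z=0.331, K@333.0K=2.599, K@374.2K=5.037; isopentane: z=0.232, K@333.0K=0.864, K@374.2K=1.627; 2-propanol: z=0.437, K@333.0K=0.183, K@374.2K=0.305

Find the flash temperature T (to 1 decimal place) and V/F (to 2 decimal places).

Adiabatic flash: solve Rachford–Rice at each trial T, then check hF = ψ·hV(T) + (1−ψ)·hL(T).
  T = 333.0 K: K = (2.599, 0.864, 0.183), RR gives ψ = 0.137, H_out = 4.726 kJ/mol
  T = 374.2 K: K = (5.037, 1.627, 0.305), RR gives ψ = 0.578, H_out = 25.392 kJ/mol
  T = 353.6 K: K = (3.689, 1.208, 0.240), RR gives ψ = 0.396, H_out = 16.549 kJ/mol
  T = 343.3 K: K = (3.113, 1.027, 0.210), RR gives ψ = 0.282, H_out = 11.230 kJ/mol
  T = 338.1 K: K = (2.846, 0.942, 0.196), RR gives ψ = 0.214, H_out = 8.140 kJ/mol
  T = 335.6 K: K = (2.723, 0.903, 0.190), RR gives ψ = 0.178, H_out = 6.522 kJ/mol
  T = 334.3 K: K = (2.660, 0.884, 0.186), RR gives ψ = 0.158, H_out = 5.639 kJ/mol
Linear interpolation between T = 334.3 (H_out = 5.639) and T = 335.6 (H_out = 6.522) on hF = 6.427 gives T ≈ 335.5 K, at which ψ = 0.18.

T = 335.5 K, V/F = 0.18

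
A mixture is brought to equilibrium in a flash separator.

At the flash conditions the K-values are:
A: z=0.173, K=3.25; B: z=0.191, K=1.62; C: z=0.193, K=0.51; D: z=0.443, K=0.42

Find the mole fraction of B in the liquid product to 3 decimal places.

x_B = 0.173

Material balance + equilibrium reduce to Σ zᵢ(Kᵢ−1)/(1+β(Kᵢ−1)) = 0.
g(0) = ΣzᵢKᵢ − 1 = 0.156 and g(1) = 1 − Σzᵢ/Kᵢ = -0.604, so a root lies in (0, 1).
Newton–Raphson from β = 0.51:
  β = 0.510: g = -0.2197, g' = -0.615 → β = 0.153
  β = 0.153: g = 0.0137, g' = -0.780 → β = 0.170
  β = 0.170: g = 0.0002, g' = -0.756 → β = 0.171
Converged at β = 0.171.
Compositions from xᵢ = zᵢ/(1+β(Kᵢ−1)), yᵢ = Kᵢxᵢ:
  A: x = 0.125, y = 0.406
  B: x = 0.173, y = 0.280
  C: x = 0.211, y = 0.107
  D: x = 0.492, y = 0.206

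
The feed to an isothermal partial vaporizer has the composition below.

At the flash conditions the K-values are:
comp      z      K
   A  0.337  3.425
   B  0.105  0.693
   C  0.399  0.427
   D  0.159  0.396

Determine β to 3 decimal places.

β = 0.348

Newton–Raphson from β = 0.5:
  β = 0.500: g = -0.1267, g' = -0.795 → β = 0.341
  β = 0.341: g = 0.0066, g' = -0.901 → β = 0.348
Converged at β = 0.348.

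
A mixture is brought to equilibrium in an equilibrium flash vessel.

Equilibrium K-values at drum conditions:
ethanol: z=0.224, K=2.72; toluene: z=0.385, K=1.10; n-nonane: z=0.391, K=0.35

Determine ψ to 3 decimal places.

ψ = 0.256

Rachford–Rice: g(ψ) = Σ zᵢ(Kᵢ−1)/(1+ψ(Kᵢ−1)) = 0.
g(0) = ΣzᵢKᵢ − 1 = 0.170 and g(1) = 1 − Σzᵢ/Kᵢ = -0.549, so a root lies in (0, 1).
Iterate (Newton) starting at ψ = 0.5:
  ψ = 0.500: g = -0.1327, g' = -0.558 → ψ = 0.262
  ψ = 0.262: g = -0.0032, g' = -0.559 → ψ = 0.256
Converged at ψ = 0.256.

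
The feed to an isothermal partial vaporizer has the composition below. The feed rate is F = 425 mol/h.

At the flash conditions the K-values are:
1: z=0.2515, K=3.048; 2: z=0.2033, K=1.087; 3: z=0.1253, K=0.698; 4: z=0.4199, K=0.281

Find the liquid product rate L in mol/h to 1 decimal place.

L = 345.1 mol/h

Rachford–Rice: g(β) = Σ zᵢ(Kᵢ−1)/(1+β(Kᵢ−1)) = 0.
Feasibility: ΣzᵢKᵢ = 1.1930, Σzᵢ/Kᵢ = 1.9434 — both > 1, two phases present.
Iterate (Newton) starting at β = 0.66:
  β = 0.6600: g = -0.38607, g' = -0.9961 → β = 0.2724
  β = 0.2724: g = -0.06879, g' = -0.7854 → β = 0.1848
  β = 0.1848: g = 0.00279, g' = -0.8581 → β = 0.1881
Converged at β = 0.1881.
Then V = β·F = 0.1881·425 = 79.9 mol/h and L = F − V = 345.1 mol/h.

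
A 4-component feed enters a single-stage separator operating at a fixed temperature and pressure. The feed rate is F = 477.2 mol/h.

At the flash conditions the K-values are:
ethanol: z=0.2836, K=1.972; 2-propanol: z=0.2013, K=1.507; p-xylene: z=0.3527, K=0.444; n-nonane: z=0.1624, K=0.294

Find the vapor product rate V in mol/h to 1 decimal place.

V = 64.9 mol/h

Material balance + equilibrium reduce to Σ zᵢ(Kᵢ−1)/(1+V/F(Kᵢ−1)) = 0.
Check two-phase: ΣzᵢKᵢ = 1.0670 > 1 and Σzᵢ/Kᵢ = 1.6241 > 1, so g(0) = 0.0670 > 0 and g(1) = -0.6241 < 0.
Newton iteration, V/F⁰ = 0.5:
  V/F = 0.5000: g = -0.18189, g' = -0.5568 → V/F = 0.1733
  V/F = 0.1733: g = -0.01792, g' = -0.4786 → V/F = 0.1359
Converged at V/F = 0.1359.
Then V = V/F·F = 0.1359·477.2 = 64.9 mol/h and L = F − V = 412.3 mol/h.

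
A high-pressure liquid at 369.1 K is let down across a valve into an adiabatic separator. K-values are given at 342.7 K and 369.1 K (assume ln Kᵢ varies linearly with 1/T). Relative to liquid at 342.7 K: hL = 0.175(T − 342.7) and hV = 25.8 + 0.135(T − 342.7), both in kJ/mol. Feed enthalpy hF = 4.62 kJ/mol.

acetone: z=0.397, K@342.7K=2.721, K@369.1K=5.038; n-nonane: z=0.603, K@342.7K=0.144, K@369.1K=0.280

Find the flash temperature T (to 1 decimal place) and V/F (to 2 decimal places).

Adiabatic flash: solve Rachford–Rice at each trial T, then check hF = ψ·hV(T) + (1−ψ)·hL(T).
  T = 342.7 K: K = (2.721, 0.144), RR gives ψ = 0.113, H_out = 2.926 kJ/mol
  T = 369.1 K: K = (5.038, 0.280), RR gives ψ = 0.402, H_out = 14.569 kJ/mol
  T = 355.9 K: K = (3.745, 0.203), RR gives ψ = 0.279, H_out = 9.352 kJ/mol
  T = 349.3 K: K = (3.202, 0.172), RR gives ψ = 0.205, H_out = 6.400 kJ/mol
  T = 346.0 K: K = (2.954, 0.157), RR gives ψ = 0.163, H_out = 4.749 kJ/mol
  T = 344.4 K: K = (2.839, 0.151), RR gives ψ = 0.140, H_out = 3.890 kJ/mol
Linear interpolation between T = 344.4 (H_out = 3.890) and T = 346.0 (H_out = 4.749) on hF = 4.62 gives T ≈ 345.8 K, at which ψ = 0.16.

T = 345.8 K, V/F = 0.16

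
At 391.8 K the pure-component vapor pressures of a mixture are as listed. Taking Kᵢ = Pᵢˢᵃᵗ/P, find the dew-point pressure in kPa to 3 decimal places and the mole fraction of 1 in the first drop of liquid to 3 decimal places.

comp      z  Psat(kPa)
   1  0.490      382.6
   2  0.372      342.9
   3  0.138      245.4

Pdew = 341.539 kPa, x_1 = 0.437

At the dew point ψ → 1, so Σzᵢ/Kᵢ = 1 with Kᵢ = Pᵢˢᵃᵗ/P ⇒ 1/P = Σzᵢ/Pᵢˢᵃᵗ.
1/P = 0.490/382.6 + 0.372/342.9 + 0.138/245.4 = 0.002928 ⇒ P = 341.539 kPa
xᵢ = zᵢP/Pᵢˢᵃᵗ ⇒ x_1 = 0.490·341.539/382.6 = 0.437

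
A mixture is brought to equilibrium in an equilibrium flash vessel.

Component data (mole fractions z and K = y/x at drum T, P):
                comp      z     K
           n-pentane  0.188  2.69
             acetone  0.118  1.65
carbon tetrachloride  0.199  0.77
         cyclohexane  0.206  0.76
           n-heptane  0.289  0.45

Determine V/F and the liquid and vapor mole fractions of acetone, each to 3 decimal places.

V/F = 0.259, x_acetone = 0.101, y_acetone = 0.167

Newton iteration, V/F⁰ = 0.5:
  V/F = 0.500: g = -0.0970, g' = -0.381 → V/F = 0.245
  V/F = 0.245: g = 0.0059, g' = -0.447 → V/F = 0.259
Converged at V/F = 0.259.
Compositions from xᵢ = zᵢ/(1+V/F(Kᵢ−1)), yᵢ = Kᵢxᵢ:
  n-pentane: x = 0.131, y = 0.352
  acetone: x = 0.101, y = 0.167
  carbon tetrachloride: x = 0.212, y = 0.163
  cyclohexane: x = 0.220, y = 0.167
  n-heptane: x = 0.337, y = 0.152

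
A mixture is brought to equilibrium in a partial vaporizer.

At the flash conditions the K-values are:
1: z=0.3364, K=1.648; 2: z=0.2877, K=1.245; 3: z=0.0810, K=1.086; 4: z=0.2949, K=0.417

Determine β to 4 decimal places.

β = 0.4706

Newton iteration, β⁰ = 0.64:
  β = 0.6400: g = -0.05264, g' = -0.3391 → β = 0.4848
  β = 0.4848: g = -0.00409, g' = -0.2909 → β = 0.4707
  β = 0.4707: g = -0.00002, g' = -0.2878 → β = 0.4706
Converged at β = 0.4706.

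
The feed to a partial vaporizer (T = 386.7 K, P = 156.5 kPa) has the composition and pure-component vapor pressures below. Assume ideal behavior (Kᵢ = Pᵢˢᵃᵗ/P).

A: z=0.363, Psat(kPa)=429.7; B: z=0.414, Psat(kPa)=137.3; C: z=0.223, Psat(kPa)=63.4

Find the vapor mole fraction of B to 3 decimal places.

y_B = 0.398

Raoult's law: Kᵢ = Pᵢˢᵃᵗ/P = Pᵢˢᵃᵗ/156.5.
  K_A = 429.7/156.5 = 2.74569, K_B = 137.3/156.5 = 0.87732, K_C = 63.4/156.5 = 0.40511
Let β = V/F and solve Σ zᵢ(Kᵢ−1)/(1+β(Kᵢ−1)) = 0.
Feasibility: ΣzᵢKᵢ = 1.450, Σzᵢ/Kᵢ = 1.155 — both > 1, two phases present.
Newton iteration, β⁰ = 0.5:
  β = 0.500: g = 0.0954, g' = -0.482 → β = 0.698
  β = 0.698: g = 0.0033, g' = -0.463 → β = 0.705
Converged at β = 0.705.
Compositions from xᵢ = zᵢ/(1+β(Kᵢ−1)), yᵢ = Kᵢxᵢ:
  A: x = 0.163, y = 0.447
  B: x = 0.453, y = 0.398
  C: x = 0.384, y = 0.156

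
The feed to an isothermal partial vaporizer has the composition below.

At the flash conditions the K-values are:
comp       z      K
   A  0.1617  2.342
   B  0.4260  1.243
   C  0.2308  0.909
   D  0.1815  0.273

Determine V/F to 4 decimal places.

Material balance + equilibrium reduce to Σ zᵢ(Kᵢ−1)/(1+V/F(Kᵢ−1)) = 0.
g(0) = ΣzᵢKᵢ − 1 = 0.1676 and g(1) = 1 − Σzᵢ/Kᵢ = -0.3305, so a root lies in (0, 1).
Newton–Raphson from V/F = 0.65:
  V/F = 0.6500: g = -0.06719, g' = -0.4488 → V/F = 0.5003
  V/F = 0.5003: g = -0.00725, g' = -0.3633 → V/F = 0.4803
  V/F = 0.4803: g = -0.00007, g' = -0.3564 → V/F = 0.4801
Converged at V/F = 0.4801.

V/F = 0.4801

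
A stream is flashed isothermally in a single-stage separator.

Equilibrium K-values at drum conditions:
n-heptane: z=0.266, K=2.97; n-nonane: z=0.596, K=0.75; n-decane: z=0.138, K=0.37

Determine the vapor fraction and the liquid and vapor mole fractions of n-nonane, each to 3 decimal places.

Let ψ = V/F and solve Σ zᵢ(Kᵢ−1)/(1+ψ(Kᵢ−1)) = 0.
Check two-phase: ΣzᵢKᵢ = 1.288 > 1 and Σzᵢ/Kᵢ = 1.257 > 1, so g(0) = 0.288 > 0 and g(1) = -0.257 < 0.
Iterate (Newton) starting at ψ = 0.7:
  ψ = 0.700: g = -0.1159, g' = -0.412 → ψ = 0.419
  ψ = 0.419: g = 0.0025, g' = -0.457 → ψ = 0.424
  ψ = 0.424: g = 0.0000, g' = -0.455 → ψ = 0.425
Converged at ψ = 0.425.
Compositions from xᵢ = zᵢ/(1+ψ(Kᵢ−1)), yᵢ = Kᵢxᵢ:
  n-heptane: x = 0.145, y = 0.430
  n-nonane: x = 0.667, y = 0.500
  n-decane: x = 0.188, y = 0.070

ψ = 0.425, x_n-nonane = 0.667, y_n-nonane = 0.500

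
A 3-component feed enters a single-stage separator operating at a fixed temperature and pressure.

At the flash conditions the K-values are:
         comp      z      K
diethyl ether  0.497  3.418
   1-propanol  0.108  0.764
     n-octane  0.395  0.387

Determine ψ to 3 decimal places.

Let ψ = V/F and solve Σ zᵢ(Kᵢ−1)/(1+ψ(Kᵢ−1)) = 0.
g(0) = ΣzᵢKᵢ − 1 = 0.934 and g(1) = 1 − Σzᵢ/Kᵢ = -0.307, so a root lies in (0, 1).
Newton iteration, ψ⁰ = 0.5:
  ψ = 0.500: g = 0.1660, g' = -0.912 → ψ = 0.682
  ψ = 0.682: g = 0.0072, g' = -0.861 → ψ = 0.690
Converged at ψ = 0.690.

ψ = 0.690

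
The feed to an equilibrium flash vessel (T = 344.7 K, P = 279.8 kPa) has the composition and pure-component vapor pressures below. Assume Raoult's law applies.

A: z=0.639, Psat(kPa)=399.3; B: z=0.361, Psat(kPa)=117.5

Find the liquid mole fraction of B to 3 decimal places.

x_B = 0.424

Raoult's law: Kᵢ = Pᵢˢᵃᵗ/P = Pᵢˢᵃᵗ/279.8.
  K_A = 399.3/279.8 = 1.42709, K_B = 117.5/279.8 = 0.41994
Let ψ = V/F and solve Σ zᵢ(Kᵢ−1)/(1+ψ(Kᵢ−1)) = 0.
Feasibility: ΣzᵢKᵢ = 1.064, Σzᵢ/Kᵢ = 1.307 — both > 1, two phases present.
Binary case is linear: z₁(K₁−1)(1+ψ(K₂−1)) + z₂(K₂−1)(1+ψ(K₁−1)) = 0
⇒ ψ = [z₁(K₁−1)+z₂(K₂−1)] / [−(K₁−1)(K₂−1)] = 0.0635/0.2477 = 0.256
Compositions from xᵢ = zᵢ/(1+ψ(Kᵢ−1)), yᵢ = Kᵢxᵢ:
  A: x = 0.576, y = 0.822
  B: x = 0.424, y = 0.178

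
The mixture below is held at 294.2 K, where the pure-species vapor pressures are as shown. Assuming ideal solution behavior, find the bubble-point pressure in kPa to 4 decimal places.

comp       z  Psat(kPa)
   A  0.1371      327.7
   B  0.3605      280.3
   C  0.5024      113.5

Pbub = 202.9982 kPa

At the bubble point ψ → 0, so ΣzᵢKᵢ = 1 with Kᵢ = Pᵢˢᵃᵗ/P ⇒ P = ΣzᵢPᵢˢᵃᵗ.
P = 0.1371·327.7 + 0.3605·280.3 + 0.5024·113.5 = 202.9982 kPa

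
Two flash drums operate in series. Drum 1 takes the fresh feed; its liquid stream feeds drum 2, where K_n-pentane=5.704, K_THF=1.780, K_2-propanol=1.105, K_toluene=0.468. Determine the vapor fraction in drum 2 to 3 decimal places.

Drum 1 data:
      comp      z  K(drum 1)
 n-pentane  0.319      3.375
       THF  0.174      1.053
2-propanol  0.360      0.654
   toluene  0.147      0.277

Drum 1:
Material balance + equilibrium reduce to Σ zᵢ(Kᵢ−1)/(1+ψ₁(Kᵢ−1)) = 0.
Feasibility: ΣzᵢKᵢ = 1.536, Σzᵢ/Kᵢ = 1.341 — both > 1, two phases present.
Iterate (Newton) starting at ψ₁ = 0.42:
  ψ₁ = 0.420: g = 0.0899, g' = -0.669 → ψ₁ = 0.554
  ψ₁ = 0.554: g = 0.0044, g' = -0.616 → ψ₁ = 0.562
Converged at ψ₁ = 0.562.
Drum-1 compositions:
  n-pentane: x = 0.137, y = 0.461
  THF: x = 0.169, y = 0.178
  2-propanol: x = 0.447, y = 0.292
  toluene: x = 0.248, y = 0.069
Drum-2 feed = drum-1 liquid: z₂ = (0.1367, 0.1690, 0.4468, 0.2475).
Drum 2:
Material balance + equilibrium reduce to Σ zᵢ(Kᵢ−1)/(1+ψ₂(Kᵢ−1)) = 0.
g(0) = ΣzᵢKᵢ − 1 = 0.690 and g(1) = 1 − Σzᵢ/Kᵢ = -0.052, so a root lies in (0, 1).
Newton iteration, ψ₂⁰ = 0.5:
  ψ₂ = 0.500: g = 0.1518, g' = -0.457 → ψ₂ = 0.832
  ψ₂ = 0.832: g = 0.0176, g' = -0.393 → ψ₂ = 0.877
Converged at ψ₂ = 0.877.
  n-pentane: x = 0.027, y = 0.152
  THF: x = 0.100, y = 0.179
  2-propanol: x = 0.409, y = 0.452
  toluene: x = 0.464, y = 0.217

V/F (drum 2) = 0.877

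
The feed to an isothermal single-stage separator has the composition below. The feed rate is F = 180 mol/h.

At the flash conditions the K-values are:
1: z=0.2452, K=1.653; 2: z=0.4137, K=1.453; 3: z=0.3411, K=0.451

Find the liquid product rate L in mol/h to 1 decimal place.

L = 81.2 mol/h

Newton–Raphson from ψ = 0.63:
  ψ = 0.6300: g = -0.02704, g' = -0.3441 → ψ = 0.5514
  ψ = 0.5514: g = -0.00090, g' = -0.3223 → ψ = 0.5487
Converged at ψ = 0.5486.
Then V = ψ·F = 0.5486·180 = 98.8 mol/h and L = F − V = 81.2 mol/h.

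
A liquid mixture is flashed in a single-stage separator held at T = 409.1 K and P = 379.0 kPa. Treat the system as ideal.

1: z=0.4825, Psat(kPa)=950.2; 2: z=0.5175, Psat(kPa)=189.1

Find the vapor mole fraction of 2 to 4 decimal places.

Raoult's law: Kᵢ = Pᵢˢᵃᵗ/P = Pᵢˢᵃᵗ/379.0.
  K_1 = 950.2/379.0 = 2.507124, K_2 = 189.1/379.0 = 0.498945
Binary case is linear: z₁(K₁−1)(1+ψ(K₂−1)) + z₂(K₂−1)(1+ψ(K₁−1)) = 0
⇒ ψ = [z₁(K₁−1)+z₂(K₂−1)] / [−(K₁−1)(K₂−1)] = 0.46789/0.75515 = 0.6196
Compositions from xᵢ = zᵢ/(1+ψ(Kᵢ−1)), yᵢ = Kᵢxᵢ:
  1: x = 0.2495, y = 0.6255
  2: x = 0.7505, y = 0.3745

y_2 = 0.3745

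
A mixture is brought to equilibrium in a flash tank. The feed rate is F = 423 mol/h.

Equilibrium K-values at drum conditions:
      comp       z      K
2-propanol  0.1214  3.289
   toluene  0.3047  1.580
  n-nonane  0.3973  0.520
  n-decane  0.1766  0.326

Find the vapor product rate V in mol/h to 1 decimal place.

Material balance + equilibrium reduce to Σ zᵢ(Kᵢ−1)/(1+V/F(Kᵢ−1)) = 0.
g(0) = ΣzᵢKᵢ − 1 = 0.1449 and g(1) = 1 − Σzᵢ/Kᵢ = -0.5355, so a root lies in (0, 1).
Newton iteration, V/F⁰ = 0.5:
  V/F = 0.5000: g = -0.16388, g' = -0.5409 → V/F = 0.1970
  V/F = 0.1970: g = 0.00224, g' = -0.6030 → V/F = 0.2007
Converged at V/F = 0.2007.
Then V = V/F·F = 0.2007·423 = 84.9 mol/h and L = F − V = 338.1 mol/h.

V = 84.9 mol/h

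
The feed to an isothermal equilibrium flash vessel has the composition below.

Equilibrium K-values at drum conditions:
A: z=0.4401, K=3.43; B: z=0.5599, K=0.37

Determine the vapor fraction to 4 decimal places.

ψ = 0.4682

Material balance + equilibrium reduce to Σ zᵢ(Kᵢ−1)/(1+ψ(Kᵢ−1)) = 0.
Check two-phase: ΣzᵢKᵢ = 1.7167 > 1 and Σzᵢ/Kᵢ = 1.6416 > 1, so g(0) = 0.7167 > 0 and g(1) = -0.6416 < 0.
Binary case is linear: z₁(K₁−1)(1+ψ(K₂−1)) + z₂(K₂−1)(1+ψ(K₁−1)) = 0
⇒ ψ = [z₁(K₁−1)+z₂(K₂−1)] / [−(K₁−1)(K₂−1)] = 0.71671/1.53090 = 0.4682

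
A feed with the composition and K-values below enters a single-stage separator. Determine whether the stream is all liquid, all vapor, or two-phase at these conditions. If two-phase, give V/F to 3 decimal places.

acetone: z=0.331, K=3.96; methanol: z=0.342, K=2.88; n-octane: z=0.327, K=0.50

ΣzᵢKᵢ = 2.459; Σzᵢ/Kᵢ = 0.856.
Since Σzᵢ/Kᵢ < 1 the mixture is above its dew point — single vapor phase.

all vapor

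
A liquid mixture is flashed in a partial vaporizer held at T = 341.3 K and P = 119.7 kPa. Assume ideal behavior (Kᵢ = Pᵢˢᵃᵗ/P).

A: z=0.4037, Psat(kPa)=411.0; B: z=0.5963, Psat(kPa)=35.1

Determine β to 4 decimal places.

β = 0.3262

Raoult's law: Kᵢ = Pᵢˢᵃᵗ/P = Pᵢˢᵃᵗ/119.7.
  K_A = 411.0/119.7 = 3.433584, K_B = 35.1/119.7 = 0.293233
Rachford–Rice: g(β) = Σ zᵢ(Kᵢ−1)/(1+β(Kᵢ−1)) = 0.
Check two-phase: ΣzᵢKᵢ = 1.5610 > 1 and Σzᵢ/Kᵢ = 2.1511 > 1, so g(0) = 0.5610 > 0 and g(1) = -1.1511 < 0.
Binary case is linear: z₁(K₁−1)(1+β(K₂−1)) + z₂(K₂−1)(1+β(K₁−1)) = 0
⇒ β = [z₁(K₁−1)+z₂(K₂−1)] / [−(K₁−1)(K₂−1)] = 0.56099/1.71998 = 0.3262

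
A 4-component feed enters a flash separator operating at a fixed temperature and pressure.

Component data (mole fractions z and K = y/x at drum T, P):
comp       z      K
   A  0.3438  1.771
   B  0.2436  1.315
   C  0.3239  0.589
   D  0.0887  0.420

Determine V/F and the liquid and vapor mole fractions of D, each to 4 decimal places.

V/F = 0.5645, x_D = 0.1319, y_D = 0.0554

Newton–Raphson from V/F = 0.32:
  V/F = 0.3200: g = 0.06587, g' = -0.2690 → V/F = 0.5649
  V/F = 0.5649: g = -0.00010, g' = -0.2754 → V/F = 0.5645
Converged at V/F = 0.5645.
Compositions from xᵢ = zᵢ/(1+V/F(Kᵢ−1)), yᵢ = Kᵢxᵢ:
  A: x = 0.2395, y = 0.4242
  B: x = 0.2068, y = 0.2720
  C: x = 0.4218, y = 0.2484
  D: x = 0.1319, y = 0.0554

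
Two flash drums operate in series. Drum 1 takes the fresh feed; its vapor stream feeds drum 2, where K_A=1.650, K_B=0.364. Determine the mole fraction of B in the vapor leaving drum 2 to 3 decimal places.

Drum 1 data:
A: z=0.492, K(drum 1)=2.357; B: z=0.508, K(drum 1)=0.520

Drum 1:
Let ψ₁ = V/F and solve Σ zᵢ(Kᵢ−1)/(1+ψ₁(Kᵢ−1)) = 0.
Feasibility: ΣzᵢKᵢ = 1.424, Σzᵢ/Kᵢ = 1.186 — both > 1, two phases present.
Newton iteration, ψ₁⁰ = 0.34:
  ψ₁ = 0.340: g = 0.1655, g' = -0.591 → ψ₁ = 0.620
  ψ₁ = 0.620: g = 0.0155, g' = -0.504 → ψ₁ = 0.651
Converged at ψ₁ = 0.651.
Drum-1 compositions:
  A: x = 0.261, y = 0.616
  B: x = 0.739, y = 0.384
Drum-2 feed = drum-1 vapor: z₂ = (0.6159, 0.3841).
Drum 2:
Material balance + equilibrium reduce to Σ zᵢ(Kᵢ−1)/(1+ψ₂(Kᵢ−1)) = 0.
Check two-phase: ΣzᵢKᵢ = 1.156 > 1 and Σzᵢ/Kᵢ = 1.429 > 1, so g(0) = 0.156 > 0 and g(1) = -0.429 < 0.
Binary case is linear: z₁(K₁−1)(1+ψ₂(K₂−1)) + z₂(K₂−1)(1+ψ₂(K₁−1)) = 0
⇒ ψ₂ = [z₁(K₁−1)+z₂(K₂−1)] / [−(K₁−1)(K₂−1)] = 0.1560/0.4134 = 0.377
  A: x = 0.495, y = 0.816
  B: x = 0.505, y = 0.184

y_B (drum 2) = 0.184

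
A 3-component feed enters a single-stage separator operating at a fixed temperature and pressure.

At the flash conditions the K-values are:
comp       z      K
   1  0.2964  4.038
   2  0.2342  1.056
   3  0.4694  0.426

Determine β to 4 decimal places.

Newton iteration, β⁰ = 0.45:
  β = 0.4500: g = 0.02993, g' = -0.7701 → β = 0.4889
  β = 0.4889: g = 0.00056, g' = -0.7425 → β = 0.4896
Converged at β = 0.4896.

β = 0.4896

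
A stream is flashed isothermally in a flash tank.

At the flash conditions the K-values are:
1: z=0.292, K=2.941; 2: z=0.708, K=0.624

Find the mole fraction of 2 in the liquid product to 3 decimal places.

Rachford–Rice: g(V/F) = Σ zᵢ(Kᵢ−1)/(1+V/F(Kᵢ−1)) = 0.
Feasibility: ΣzᵢKᵢ = 1.301, Σzᵢ/Kᵢ = 1.234 — both > 1, two phases present.
Binary case is linear: z₁(K₁−1)(1+V/F(K₂−1)) + z₂(K₂−1)(1+V/F(K₁−1)) = 0
⇒ V/F = [z₁(K₁−1)+z₂(K₂−1)] / [−(K₁−1)(K₂−1)] = 0.3006/0.7298 = 0.412
Compositions from xᵢ = zᵢ/(1+V/F(Kᵢ−1)), yᵢ = Kᵢxᵢ:
  1: x = 0.162, y = 0.477
  2: x = 0.838, y = 0.523

x_2 = 0.838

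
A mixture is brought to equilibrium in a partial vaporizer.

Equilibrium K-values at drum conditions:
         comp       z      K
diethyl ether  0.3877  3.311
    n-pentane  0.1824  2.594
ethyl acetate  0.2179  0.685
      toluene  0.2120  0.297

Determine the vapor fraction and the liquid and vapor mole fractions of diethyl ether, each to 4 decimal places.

Let ψ = V/F and solve Σ zᵢ(Kᵢ−1)/(1+ψ(Kᵢ−1)) = 0.
g(0) = ΣzᵢKᵢ − 1 = 0.9690 and g(1) = 1 − Σzᵢ/Kᵢ = -0.2193, so a root lies in (0, 1).
Iterate (Newton) starting at ψ = 0.5:
  ψ = 0.5000: g = 0.26618, g' = -0.8688 → ψ = 0.8064
  ψ = 0.8064: g = 0.00399, g' = -0.9386 → ψ = 0.8106
Converged at ψ = 0.8106.
Compositions from xᵢ = zᵢ/(1+ψ(Kᵢ−1)), yᵢ = Kᵢxᵢ:
  diethyl ether: x = 0.1349, y = 0.4468
  n-pentane: x = 0.0796, y = 0.2064
  ethyl acetate: x = 0.2926, y = 0.2004
  toluene: x = 0.4929, y = 0.1464

ψ = 0.8106, x_diethyl ether = 0.1349, y_diethyl ether = 0.4468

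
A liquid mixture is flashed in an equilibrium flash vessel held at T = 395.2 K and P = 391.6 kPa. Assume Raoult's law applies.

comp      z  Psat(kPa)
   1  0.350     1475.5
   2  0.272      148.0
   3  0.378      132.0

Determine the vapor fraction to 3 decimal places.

ψ = 0.307

Raoult's law: Kᵢ = Pᵢˢᵃᵗ/P = Pᵢˢᵃᵗ/391.6.
  K_1 = 1475.5/391.6 = 3.76788, K_2 = 148.0/391.6 = 0.37794, K_3 = 132.0/391.6 = 0.33708
Rachford–Rice: g(ψ) = Σ zᵢ(Kᵢ−1)/(1+ψ(Kᵢ−1)) = 0.
g(0) = ΣzᵢKᵢ − 1 = 0.549 and g(1) = 1 − Σzᵢ/Kᵢ = -0.934, so a root lies in (0, 1).
Newton iteration, ψ⁰ = 0.5:
  ψ = 0.500: g = -0.2140, g' = -1.065 → ψ = 0.299
  ψ = 0.299: g = 0.0096, g' = -1.220 → ψ = 0.307
Converged at ψ = 0.307.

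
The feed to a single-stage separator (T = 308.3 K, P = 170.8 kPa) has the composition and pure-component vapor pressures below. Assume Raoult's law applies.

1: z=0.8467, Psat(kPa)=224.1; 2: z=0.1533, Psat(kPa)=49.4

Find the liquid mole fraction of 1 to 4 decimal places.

x_1 = 0.6949

Raoult's law: Kᵢ = Pᵢˢᵃᵗ/P = Pᵢˢᵃᵗ/170.8.
  K_1 = 224.1/170.8 = 1.312061, K_2 = 49.4/170.8 = 0.289227
Rachford–Rice: g(ψ) = Σ zᵢ(Kᵢ−1)/(1+ψ(Kᵢ−1)) = 0.
g(0) = ΣzᵢKᵢ − 1 = 0.1553 and g(1) = 1 − Σzᵢ/Kᵢ = -0.1754, so a root lies in (0, 1).
Binary case is linear: z₁(K₁−1)(1+ψ(K₂−1)) + z₂(K₂−1)(1+ψ(K₁−1)) = 0
⇒ ψ = [z₁(K₁−1)+z₂(K₂−1)] / [−(K₁−1)(K₂−1)] = 0.15526/0.22180 = 0.7000
Compositions from xᵢ = zᵢ/(1+ψ(Kᵢ−1)), yᵢ = Kᵢxᵢ:
  1: x = 0.6949, y = 0.9118
  2: x = 0.3051, y = 0.0882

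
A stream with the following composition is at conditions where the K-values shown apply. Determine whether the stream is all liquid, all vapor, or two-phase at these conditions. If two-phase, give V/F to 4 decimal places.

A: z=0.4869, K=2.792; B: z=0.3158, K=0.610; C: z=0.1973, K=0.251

two-phase, V/F = 0.5892

ΣzᵢKᵢ = 1.6016; Σzᵢ/Kᵢ = 1.4782.
Both exceed 1, so a two-phase solution exists.
Material balance + equilibrium reduce to Σ zᵢ(Kᵢ−1)/(1+ψ(Kᵢ−1)) = 0.
Newton iteration, ψ⁰ = 0.4:
  ψ = 0.4000: g = 0.15131, g' = -0.8236 → ψ = 0.5837
  ψ = 0.5837: g = 0.00440, g' = -0.8035 → ψ = 0.5892
Converged at ψ = 0.5892.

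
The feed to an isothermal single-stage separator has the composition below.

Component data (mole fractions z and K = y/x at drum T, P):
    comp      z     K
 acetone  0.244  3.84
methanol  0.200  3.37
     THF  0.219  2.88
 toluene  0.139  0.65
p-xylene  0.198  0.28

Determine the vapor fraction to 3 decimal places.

Let ψ = V/F and solve Σ zᵢ(Kᵢ−1)/(1+ψ(Kᵢ−1)) = 0.
Feasibility: ΣzᵢKᵢ = 2.387, Σzᵢ/Kᵢ = 1.120 — both > 1, two phases present.
Newton iteration, ψ⁰ = 0.5:
  ψ = 0.500: g = 0.4338, g' = -1.053 → ψ = 0.912
  ψ = 0.912: g = 0.0078, g' = -1.278 → ψ = 0.918
Converged at ψ = 0.918.

ψ = 0.918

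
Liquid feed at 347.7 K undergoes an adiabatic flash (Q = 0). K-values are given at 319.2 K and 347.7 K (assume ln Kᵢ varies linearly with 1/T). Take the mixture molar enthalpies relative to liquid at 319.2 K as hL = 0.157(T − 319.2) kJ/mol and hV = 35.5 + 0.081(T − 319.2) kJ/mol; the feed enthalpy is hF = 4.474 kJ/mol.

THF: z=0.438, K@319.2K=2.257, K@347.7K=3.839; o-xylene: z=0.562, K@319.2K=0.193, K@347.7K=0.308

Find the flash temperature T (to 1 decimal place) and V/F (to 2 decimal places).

Adiabatic flash: solve Rachford–Rice at each trial T, then check hF = ψ·hV(T) + (1−ψ)·hL(T).
  T = 319.2 K: K = (2.257, 0.193), RR gives ψ = 0.096, H_out = 3.396 kJ/mol
  T = 347.7 K: K = (3.839, 0.308), RR gives ψ = 0.435, H_out = 18.974 kJ/mol
  T = 333.4 K: K = (2.974, 0.246), RR gives ψ = 0.296, H_out = 12.428 kJ/mol
  T = 326.3 K: K = (2.599, 0.218), RR gives ψ = 0.209, H_out = 8.419 kJ/mol
  T = 322.8 K: K = (2.426, 0.206), RR gives ψ = 0.157, H_out = 6.108 kJ/mol
  T = 321.0 K: K = (2.341, 0.199), RR gives ψ = 0.128, H_out = 4.801 kJ/mol
Linear interpolation between T = 319.2 (H_out = 3.396) and T = 321.0 (H_out = 4.801) on hF = 4.474 gives T ≈ 320.6 K, at which ψ = 0.12.

T = 320.6 K, V/F = 0.12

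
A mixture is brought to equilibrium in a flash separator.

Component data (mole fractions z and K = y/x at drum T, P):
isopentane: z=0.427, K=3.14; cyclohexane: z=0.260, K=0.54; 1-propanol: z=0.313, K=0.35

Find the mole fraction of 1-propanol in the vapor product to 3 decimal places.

Newton iteration, ψ⁰ = 0.5:
  ψ = 0.500: g = -0.0153, g' = -0.839 → ψ = 0.482
Converged at ψ = 0.482.
Compositions from xᵢ = zᵢ/(1+ψ(Kᵢ−1)), yᵢ = Kᵢxᵢ:
  isopentane: x = 0.210, y = 0.660
  cyclohexane: x = 0.334, y = 0.180
  1-propanol: x = 0.456, y = 0.160

y_1-propanol = 0.160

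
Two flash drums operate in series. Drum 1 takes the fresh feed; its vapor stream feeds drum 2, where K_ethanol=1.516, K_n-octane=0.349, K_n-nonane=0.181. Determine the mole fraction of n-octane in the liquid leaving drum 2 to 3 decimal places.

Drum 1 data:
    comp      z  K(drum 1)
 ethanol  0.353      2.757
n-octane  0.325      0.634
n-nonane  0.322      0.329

x_n-octane (drum 2) = 0.263

Drum 1:
Material balance + equilibrium reduce to Σ zᵢ(Kᵢ−1)/(1+ψ₁(Kᵢ−1)) = 0.
Feasibility: ΣzᵢKᵢ = 1.285, Σzᵢ/Kᵢ = 1.619 — both > 1, two phases present.
Iterate (Newton) starting at ψ₁ = 0.5:
  ψ₁ = 0.500: g = -0.1406, g' = -0.702 → ψ₁ = 0.300
  ψ₁ = 0.300: g = 0.0021, g' = -0.750 → ψ₁ = 0.303
Converged at ψ₁ = 0.303.
Drum-1 compositions:
  ethanol: x = 0.230, y = 0.635
  n-octane: x = 0.365, y = 0.232
  n-nonane: x = 0.404, y = 0.133
Drum-2 feed = drum-1 vapor: z₂ = (0.6353, 0.2317, 0.1329).
Drum 2:
Material balance + equilibrium reduce to Σ zᵢ(Kᵢ−1)/(1+ψ₂(Kᵢ−1)) = 0.
g(0) = ΣzᵢKᵢ − 1 = 0.068 and g(1) = 1 − Σzᵢ/Kᵢ = -0.818, so a root lies in (0, 1).
Iterate (Newton) starting at ψ₂ = 0.69:
  ψ₂ = 0.690: g = -0.2825, g' = -0.887 → ψ₂ = 0.372
  ψ₂ = 0.372: g = -0.0804, g' = -0.474 → ψ₂ = 0.202
  ψ₂ = 0.202: g = -0.0073, g' = -0.397 → ψ₂ = 0.184
Converged at ψ₂ = 0.184.
  ethanol: x = 0.580, y = 0.880
  n-octane: x = 0.263, y = 0.092
  n-nonane: x = 0.156, y = 0.028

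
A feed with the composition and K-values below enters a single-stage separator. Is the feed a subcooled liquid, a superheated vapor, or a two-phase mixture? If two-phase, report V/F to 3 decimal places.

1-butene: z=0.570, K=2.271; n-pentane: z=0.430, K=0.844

superheated vapor

ΣzᵢKᵢ = 1.657; Σzᵢ/Kᵢ = 0.760.
Since Σzᵢ/Kᵢ < 1 the mixture is above its dew point — single vapor phase.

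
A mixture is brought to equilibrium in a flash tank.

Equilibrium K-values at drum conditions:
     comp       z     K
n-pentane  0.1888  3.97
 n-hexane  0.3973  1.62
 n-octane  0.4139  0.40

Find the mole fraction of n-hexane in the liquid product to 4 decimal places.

x_n-hexane = 0.2910

Rachford–Rice: g(β) = Σ zᵢ(Kᵢ−1)/(1+β(Kᵢ−1)) = 0.
Feasibility: ΣzᵢKᵢ = 1.5587, Σzᵢ/Kᵢ = 1.3276 — both > 1, two phases present.
Newton–Raphson from β = 0.5:
  β = 0.5000: g = 0.05891, g' = -0.6628 → β = 0.5889
  β = 0.5889: g = 0.00039, g' = -0.6586 → β = 0.5895
Converged at β = 0.5895.
Compositions from xᵢ = zᵢ/(1+β(Kᵢ−1)), yᵢ = Kᵢxᵢ:
  n-pentane: x = 0.0686, y = 0.2725
  n-hexane: x = 0.2910, y = 0.4714
  n-octane: x = 0.6404, y = 0.2562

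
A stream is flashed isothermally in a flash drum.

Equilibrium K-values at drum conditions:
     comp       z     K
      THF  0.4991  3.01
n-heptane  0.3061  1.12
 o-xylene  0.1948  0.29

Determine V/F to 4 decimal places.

Material balance + equilibrium reduce to Σ zᵢ(Kᵢ−1)/(1+V/F(Kᵢ−1)) = 0.
Feasibility: ΣzᵢKᵢ = 1.9016, Σzᵢ/Kᵢ = 1.1108 — both > 1, two phases present.
Newton–Raphson from V/F = 0.37:
  V/F = 0.3700: g = 0.42291, g' = -0.8479 → V/F = 0.8688
  V/F = 0.8688: g = 0.03759, g' = -0.9398 → V/F = 0.9088
  V/F = 0.9088: g = -0.00184, g' = -1.0362 → V/F = 0.9070
Converged at V/F = 0.9070.

V/F = 0.9070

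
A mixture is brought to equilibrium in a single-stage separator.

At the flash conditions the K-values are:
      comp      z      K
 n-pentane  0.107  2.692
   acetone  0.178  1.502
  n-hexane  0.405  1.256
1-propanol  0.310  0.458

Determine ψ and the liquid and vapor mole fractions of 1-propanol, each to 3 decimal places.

ψ = 0.598, x_1-propanol = 0.459, y_1-propanol = 0.210

Newton iteration, ψ⁰ = 0.55:
  ψ = 0.550: g = 0.0153, g' = -0.315 → ψ = 0.599
  ψ = 0.599: g = -0.0002, g' = -0.322 → ψ = 0.598
Converged at ψ = 0.598.
Compositions from xᵢ = zᵢ/(1+ψ(Kᵢ−1)), yᵢ = Kᵢxᵢ:
  n-pentane: x = 0.053, y = 0.143
  acetone: x = 0.137, y = 0.206
  n-hexane: x = 0.351, y = 0.441
  1-propanol: x = 0.459, y = 0.210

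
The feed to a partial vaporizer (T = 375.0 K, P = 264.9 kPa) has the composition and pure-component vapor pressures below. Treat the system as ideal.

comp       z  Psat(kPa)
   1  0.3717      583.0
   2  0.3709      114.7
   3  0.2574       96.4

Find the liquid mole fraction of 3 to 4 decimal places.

x_3 = 0.2751

Raoult's law: Kᵢ = Pᵢˢᵃᵗ/P = Pᵢˢᵃᵗ/264.9.
  K_1 = 583.0/264.9 = 2.200831, K_2 = 114.7/264.9 = 0.432994, K_3 = 96.4/264.9 = 0.363911
Let ψ = V/F and solve Σ zᵢ(Kᵢ−1)/(1+ψ(Kᵢ−1)) = 0.
g(0) = ΣzᵢKᵢ − 1 = 0.0723 and g(1) = 1 − Σzᵢ/Kᵢ = -0.7328, so a root lies in (0, 1).
Newton–Raphson from ψ = 0.5:
  ψ = 0.5000: g = -0.25471, g' = -0.6655 → ψ = 0.1173
  ψ = 0.1173: g = -0.01095, g' = -0.6703 → ψ = 0.1009
  ψ = 0.1009: g = 0.00007, g' = -0.6795 → ψ = 0.1010
Converged at ψ = 0.1010.
Compositions from xᵢ = zᵢ/(1+ψ(Kᵢ−1)), yᵢ = Kᵢxᵢ:
  1: x = 0.3315, y = 0.7295
  2: x = 0.3934, y = 0.1704
  3: x = 0.2751, y = 0.1001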